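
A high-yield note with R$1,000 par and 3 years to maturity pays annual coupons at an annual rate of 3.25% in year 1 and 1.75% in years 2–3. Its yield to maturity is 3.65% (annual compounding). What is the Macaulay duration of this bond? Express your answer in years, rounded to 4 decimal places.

2.9178 years

Periodic yield y = 0.0365. Discount each cash flow and weight by its year:
  t   CF        PV=CF/(1+0.0365)^t    t·PV
  1        32.50        31.3555        31.3555
  2        17.50        16.2892        32.5784
  3     1,017.50       913.7481     2,741.2444
  Σ                    961.3928     2,805.1783
Price P = Σ PV = 961.3928.
Macaulay duration = Σ(t·PV) / P = 2,805.1783 / 961.3928 = 2.91783 years.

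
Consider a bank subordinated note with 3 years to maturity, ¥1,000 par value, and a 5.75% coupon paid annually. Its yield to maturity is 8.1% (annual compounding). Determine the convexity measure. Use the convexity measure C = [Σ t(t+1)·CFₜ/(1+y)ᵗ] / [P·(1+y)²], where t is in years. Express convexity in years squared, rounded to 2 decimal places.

9.52

With y = 0.081:
  t   CF        PV=CF/(1+0.081)^t    t·PV        t(t+1)·PV
  1        57.50        53.1915        53.1915         106.3830
  2        57.50        49.2058        98.4116         295.2349
  3     1,057.50       837.1500     2,511.4501      10,045.8003
  Σ                    939.5473     2,663.0532      10,447.4182
P = 939.5473.
Convexity = Σ t(t+1)·PV / [P·(1+y)²] = 10,447.4182 / (939.5473 × 1.168561) = 9.51566.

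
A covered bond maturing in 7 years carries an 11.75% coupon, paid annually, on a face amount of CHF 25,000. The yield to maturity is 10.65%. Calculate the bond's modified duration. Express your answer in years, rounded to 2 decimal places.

4.69 years

Periodic yield y = 0.1065. First find Macaulay duration:
  t   CF        PV=CF/(1+0.1065)^t    t·PV
  1     2,937.50     2,654.7673     2,654.7673
  2     2,937.50     2,399.2474     4,798.4949
  3     2,937.50     2,168.3212     6,504.9637
  4     2,937.50     1,959.6215     7,838.4861
  5     2,937.50     1,771.0091     8,855.0453
  6     2,937.50     1,600.5504     9,603.3027
  7    27,937.50    13,757.1228    96,299.8593
  Σ                 26,310.6397   136,554.9192
P = 26,310.6397; Macaulay duration = 136,554.9192 / 26,310.6397 = 5.19010 years.
Modified duration = D_Mac / (1 + y) = 5.19010 / 1.1065 = 4.69056 years.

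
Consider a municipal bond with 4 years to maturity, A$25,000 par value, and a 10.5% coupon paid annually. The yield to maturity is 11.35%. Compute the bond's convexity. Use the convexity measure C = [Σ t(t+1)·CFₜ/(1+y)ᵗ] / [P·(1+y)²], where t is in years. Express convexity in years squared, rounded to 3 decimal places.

13.239

With y = 0.1135:
  t   CF        PV=CF/(1+0.1135)^t    t·PV        t(t+1)·PV
  1     2,625.00     2,357.4315     2,357.4315       4,714.8630
  2     2,625.00     2,117.1365     4,234.2731      12,702.8192
  3     2,625.00     1,901.3350     5,704.0050      22,816.0200
  4    27,625.00    17,969.7238    71,878.8951     359,394.4754
  Σ                 24,345.6268    84,174.6047     399,628.1777
P = 24,345.6268.
Convexity = Σ t(t+1)·PV / [P·(1+y)²] = 399,628.1777 / (24,345.6268 × 1.239882) = 13.23899.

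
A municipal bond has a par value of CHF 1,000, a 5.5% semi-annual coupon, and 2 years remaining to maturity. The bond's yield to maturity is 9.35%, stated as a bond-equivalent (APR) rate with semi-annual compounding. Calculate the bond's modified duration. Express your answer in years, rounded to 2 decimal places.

1.83 years

Periodic yield y = 0.04675. First find Macaulay duration:
  t   CF        PV=CF/(1+0.04675)^t    t·PV
  1        27.50        26.2718        26.2718
  2        27.50        25.0984        50.1969
  3        27.50        23.9775        71.9325
  4     1,027.50       855.8742     3,423.4969
  Σ                    931.2220     3,571.8981
P = 931.2220; Macaulay duration = 3,571.8981 / 931.2220 = 3.83571 half-year periods = 1.91786 years.
Modified duration = D_Mac / (1 + y) = 1.91786 / 1.04675 = 1.83220 years.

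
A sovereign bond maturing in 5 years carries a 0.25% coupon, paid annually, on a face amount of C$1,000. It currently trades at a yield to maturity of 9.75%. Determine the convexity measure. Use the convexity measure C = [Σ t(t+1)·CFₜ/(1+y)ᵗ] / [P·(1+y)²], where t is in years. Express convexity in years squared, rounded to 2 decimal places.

24.69

With y = 0.0975:
  t   CF        PV=CF/(1+0.0975)^t    t·PV        t(t+1)·PV
  1         2.50         2.2779         2.2779           4.5558
  2         2.50         2.0755         4.1511          12.4532
  3         2.50         1.8912         5.6735          22.6938
  4         2.50         1.7231         6.8926          34.4629
  5     1,002.50       629.5957     3,147.9784      18,887.8703
  Σ                    637.5634     3,166.9734      18,962.0361
P = 637.5634.
Convexity = Σ t(t+1)·PV / [P·(1+y)²] = 18,962.0361 / (637.5634 × 1.204506) = 24.69179.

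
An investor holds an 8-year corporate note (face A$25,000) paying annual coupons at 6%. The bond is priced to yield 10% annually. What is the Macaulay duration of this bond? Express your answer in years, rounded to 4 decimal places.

Periodic yield y = 0.1. Discount each cash flow and weight by its year:
  t   CF        PV=CF/(1+0.1)^t    t·PV
  1     1,500.00     1,363.6364     1,363.6364
  2     1,500.00     1,239.6694     2,479.3388
  3     1,500.00     1,126.9722     3,380.9166
  4     1,500.00     1,024.5202     4,098.0807
  5     1,500.00       931.3820     4,656.9099
  6     1,500.00       846.7109     5,080.2654
  7     1,500.00       769.7372     5,388.1602
  8    26,500.00    12,362.4456    98,899.5646
  Σ                 19,665.0738   125,346.8727
Price P = Σ PV = 19,665.0738.
Macaulay duration = Σ(t·PV) / P = 125,346.8727 / 19,665.0738 = 6.37409 years.

6.3741 years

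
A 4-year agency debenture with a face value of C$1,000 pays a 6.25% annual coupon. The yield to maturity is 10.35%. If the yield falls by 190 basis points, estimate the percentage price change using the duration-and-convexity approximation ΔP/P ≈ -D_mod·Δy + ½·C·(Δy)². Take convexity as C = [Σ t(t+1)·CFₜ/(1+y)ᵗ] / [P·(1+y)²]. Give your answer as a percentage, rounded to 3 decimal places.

+6.517%

With y = 0.1035:
  t   CF        PV=CF/(1+0.1035)^t    t·PV        t(t+1)·PV
  1        62.50        56.6380        56.6380         113.2759
  2        62.50        51.3258       102.6515         307.9545
  3        62.50        46.5118       139.5354         558.1414
  4     1,062.50       716.5386     2,866.1544      14,330.7719
  Σ                    871.0141     3,164.9792      15,310.1438
P = 871.0141; D_Mac = 3.63367 yrs; D_mod = 3.29286 yrs; C = 14.43475.
Duration effect: -3.29286 × (-0.019) = +0.062564
Convexity effect: 0.5 × 14.43475 × (-0.019)² = +0.0026055
ΔP/P ≈ +0.062564 + 0.0026055 = +0.065170 = +6.5170%.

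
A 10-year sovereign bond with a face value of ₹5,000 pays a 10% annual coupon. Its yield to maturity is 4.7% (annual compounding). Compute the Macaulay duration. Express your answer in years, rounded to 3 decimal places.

Periodic yield y = 0.047. Discount each cash flow and weight by its year:
  t   CF        PV=CF/(1+0.047)^t    t·PV
  1       500.00       477.5549       477.5549
  2       500.00       456.1174       912.2348
  3       500.00       435.6422     1,306.9267
  4       500.00       416.0862     1,664.3447
  5       500.00       397.4080     1,987.0400
  6       500.00       379.5683     2,277.4097
  7       500.00       362.5294     2,537.7058
  8       500.00       346.2554     2,770.0432
  9       500.00       330.7119     2,976.4074
  10    5,500.00     3,474.5285    34,745.2845
  Σ                  7,076.4022    51,654.9516
Price P = Σ PV = 7,076.4022.
Macaulay duration = Σ(t·PV) / P = 51,654.9516 / 7,076.4022 = 7.29961 years.

7.300 years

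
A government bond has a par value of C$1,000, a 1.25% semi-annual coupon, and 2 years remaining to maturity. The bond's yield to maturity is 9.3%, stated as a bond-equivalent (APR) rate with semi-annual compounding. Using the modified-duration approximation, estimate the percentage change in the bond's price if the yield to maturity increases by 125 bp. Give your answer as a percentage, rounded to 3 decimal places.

-2.365%

Periodic yield y = 0.0465. Modified duration first:
  t   CF        PV=CF/(1+0.0465)^t    t·PV
  1         6.25         5.9723         5.9723
  2         6.25         5.7069        11.4138
  3         6.25         5.4533        16.3600
  4     1,006.25       838.9749     3,355.8996
  Σ                    856.1074     3,389.6457
P = 856.1074; D_Mac = 3.95937 half-year periods = 1.97968 yrs; D_mod = 1.97968/(1+0.0465) = 1.89172 yrs.
ΔP/P ≈ -D_mod · Δy = -1.89172 × (+0.0125) = -0.023646 = -2.3646%.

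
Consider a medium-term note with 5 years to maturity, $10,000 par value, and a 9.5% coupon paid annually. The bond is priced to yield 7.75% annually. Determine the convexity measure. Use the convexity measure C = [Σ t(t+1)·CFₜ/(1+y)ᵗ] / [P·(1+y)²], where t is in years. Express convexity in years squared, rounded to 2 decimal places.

20.61

With y = 0.0775:
  t   CF        PV=CF/(1+0.0775)^t    t·PV        t(t+1)·PV
  1       950.00       881.6705       881.6705       1,763.3411
  2       950.00       818.2557     1,636.5114       4,909.5343
  3       950.00       759.4021     2,278.2062       9,112.8247
  4       950.00       704.7815     2,819.1260      14,095.6298
  5    10,950.00     7,539.2427    37,696.2136     226,177.2814
  Σ                 10,703.3525    45,311.7277     256,058.6113
P = 10,703.3525.
Convexity = Σ t(t+1)·PV / [P·(1+y)²] = 256,058.6113 / (10,703.3525 × 1.161006) = 20.60559.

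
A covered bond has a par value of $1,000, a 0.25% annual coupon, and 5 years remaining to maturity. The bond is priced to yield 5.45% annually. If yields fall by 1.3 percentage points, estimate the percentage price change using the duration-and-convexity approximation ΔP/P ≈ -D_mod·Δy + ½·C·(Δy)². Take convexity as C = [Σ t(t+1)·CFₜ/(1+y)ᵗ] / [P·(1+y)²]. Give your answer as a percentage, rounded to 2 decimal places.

With y = 0.0545:
  t   CF        PV=CF/(1+0.0545)^t    t·PV        t(t+1)·PV
  1         2.50         2.3708         2.3708           4.7416
  2         2.50         2.2483         4.4965          13.4896
  3         2.50         2.1321         6.3962          25.5848
  4         2.50         2.0219         8.0875          40.4374
  5     1,002.50       768.8674     3,844.3371      23,066.0227
  Σ                    777.6404     3,865.6881      23,150.2761
P = 777.6404; D_Mac = 4.97105 yrs; D_mod = 4.71413 yrs; C = 26.77221.
Duration effect: -4.71413 × (-0.013) = +0.061284
Convexity effect: 0.5 × 26.77221 × (-0.013)² = +0.0022623
ΔP/P ≈ +0.061284 + 0.0022623 = +0.063546 = +6.3546%.

+6.35%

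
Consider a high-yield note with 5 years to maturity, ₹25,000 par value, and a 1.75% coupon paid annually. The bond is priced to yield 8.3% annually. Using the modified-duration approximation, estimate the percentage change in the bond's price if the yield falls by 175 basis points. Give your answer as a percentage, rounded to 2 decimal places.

+7.75%

Periodic yield y = 0.083. Modified duration first:
  t   CF        PV=CF/(1+0.083)^t    t·PV
  1       437.50       403.9705       403.9705
  2       437.50       373.0106       746.0211
  3       437.50       344.4234     1,033.2703
  4       437.50       318.0272     1,272.1087
  5    25,437.50    17,073.8768    85,369.3840
  Σ                 18,513.3084    88,824.7546
P = 18,513.3084; D_Mac = 4.79789 yrs; D_mod = 4.79789/(1+0.083) = 4.43018 yrs.
ΔP/P ≈ -D_mod · Δy = -4.43018 × (-0.0175) = +0.077528 = +7.7528%.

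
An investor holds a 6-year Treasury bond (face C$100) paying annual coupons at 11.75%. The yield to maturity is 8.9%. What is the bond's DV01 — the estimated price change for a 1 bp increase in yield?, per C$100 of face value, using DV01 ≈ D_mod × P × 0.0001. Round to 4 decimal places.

Periodic yield y = 0.089.
  t   CF        PV=CF/(1+0.089)^t    t·PV
  1        11.75        10.7897        10.7897
  2        11.75         9.9079        19.8158
  3        11.75         9.0982        27.2945
  4        11.75         8.3546        33.4185
  5        11.75         7.6718        38.3591
  6       111.75        67.0008       402.0050
  Σ                    112.8231       531.6827
P = 112.8231; D_Mac = 4.71253 yrs; D_mod = 4.32740 yrs.
DV01 ≈ 4.32740 × 112.8231 × 0.0001 = 0.048823.

C$0.0488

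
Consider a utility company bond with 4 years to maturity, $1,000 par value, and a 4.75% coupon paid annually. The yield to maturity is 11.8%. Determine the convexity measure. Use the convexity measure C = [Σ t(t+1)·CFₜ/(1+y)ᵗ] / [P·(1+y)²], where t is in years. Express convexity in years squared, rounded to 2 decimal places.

14.40

With y = 0.118:
  t   CF        PV=CF/(1+0.118)^t    t·PV        t(t+1)·PV
  1        47.50        42.4866        42.4866          84.9732
  2        47.50        38.0023        76.0046         228.0139
  3        47.50        33.9913       101.9740         407.8960
  4     1,047.50       670.4815     2,681.9261      13,409.6306
  Σ                    784.9618     2,902.3913      14,130.5136
P = 784.9618.
Convexity = Σ t(t+1)·PV / [P·(1+y)²] = 14,130.5136 / (784.9618 × 1.249924) = 14.40210.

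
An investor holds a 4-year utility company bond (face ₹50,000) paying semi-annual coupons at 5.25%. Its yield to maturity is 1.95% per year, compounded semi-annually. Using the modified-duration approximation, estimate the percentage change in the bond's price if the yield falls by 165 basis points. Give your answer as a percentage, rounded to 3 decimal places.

Periodic yield y = 0.00975. Modified duration first:
  t   CF        PV=CF/(1+0.00975)^t    t·PV
  1     1,312.50     1,299.8267     1,299.8267
  2     1,312.50     1,287.2758     2,574.5515
  3     1,312.50     1,274.8460     3,824.5380
  4     1,312.50     1,262.5363     5,050.1451
  5     1,312.50     1,250.3454     6,251.7270
  6     1,312.50     1,238.2723     7,429.6335
  7     1,312.50     1,226.3157     8,584.2097
  8    51,312.50    47,480.1716   379,841.3727
  Σ                 56,319.5896   414,856.0042
P = 56,319.5896; D_Mac = 7.36610 half-year periods = 3.68305 yrs; D_mod = 3.68305/(1+0.00975) = 3.64749 yrs.
ΔP/P ≈ -D_mod · Δy = -3.64749 × (-0.0165) = +0.060184 = +6.0184%.

+6.018%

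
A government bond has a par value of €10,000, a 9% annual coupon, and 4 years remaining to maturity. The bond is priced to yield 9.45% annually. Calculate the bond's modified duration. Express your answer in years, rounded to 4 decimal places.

Periodic yield y = 0.0945. First find Macaulay duration:
  t   CF        PV=CF/(1+0.0945)^t    t·PV
  1       900.00       822.2933       822.2933
  2       900.00       751.2958     1,502.5917
  3       900.00       686.4283     2,059.2850
  4    10,900.00     7,595.6236    30,382.4943
  Σ                  9,855.6410    34,766.6643
P = 9,855.6410; Macaulay duration = 34,766.6643 / 9,855.6410 = 3.52759 years.
Modified duration = D_Mac / (1 + y) = 3.52759 / 1.0945 = 3.22302 years.

3.2230 years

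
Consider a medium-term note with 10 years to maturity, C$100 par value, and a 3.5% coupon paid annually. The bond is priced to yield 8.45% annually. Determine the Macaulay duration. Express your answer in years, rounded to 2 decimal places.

Periodic yield y = 0.0845. Discount each cash flow and weight by its year:
  t   CF        PV=CF/(1+0.0845)^t    t·PV
  1         3.50         3.2273         3.2273
  2         3.50         2.9758         5.9517
  3         3.50         2.7440         8.2319
  4         3.50         2.5302        10.1207
  5         3.50         2.3330        11.6651
  6         3.50         2.1512        12.9075
  7         3.50         1.9836        13.8854
  8         3.50         1.8291        14.6326
  9         3.50         1.6866        15.1790
  10      103.50        45.9880       459.8803
  Σ                     67.4488       555.6816
Price P = Σ PV = 67.4488.
Macaulay duration = Σ(t·PV) / P = 555.6816 / 67.4488 = 8.23856 years.

8.24 years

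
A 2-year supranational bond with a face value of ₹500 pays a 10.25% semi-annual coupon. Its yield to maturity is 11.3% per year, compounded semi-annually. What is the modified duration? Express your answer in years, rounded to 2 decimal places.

Periodic yield y = 0.0565. First find Macaulay duration:
  t   CF        PV=CF/(1+0.0565)^t    t·PV
  1       25.625        24.2546        24.2546
  2       25.625        22.9575        45.9150
  3       25.625        21.7298        65.1893
  4      525.625       421.8888     1,687.5552
  Σ                    490.8307     1,822.9142
P = 490.8307; Macaulay duration = 1,822.9142 / 490.8307 = 3.71394 half-year periods = 1.85697 years.
Modified duration = D_Mac / (1 + y) = 1.85697 / 1.0565 = 1.75766 years.

1.76 years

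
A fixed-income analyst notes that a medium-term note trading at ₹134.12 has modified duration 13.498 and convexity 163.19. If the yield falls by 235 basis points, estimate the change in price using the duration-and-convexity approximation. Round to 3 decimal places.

+₹48.587

Duration effect: -D_mod·Δy = -13.498 × (-0.0235) = +0.317203
Convexity effect: ½·C·(Δy)² = 0.5 × 163.19 × (-0.0235)² = +0.04506083875
ΔP/P ≈ +0.317203 + 0.04506083875 = +0.36226383875
ΔP ≈ 134.12 × (+0.36226383875) = +48.58682605315.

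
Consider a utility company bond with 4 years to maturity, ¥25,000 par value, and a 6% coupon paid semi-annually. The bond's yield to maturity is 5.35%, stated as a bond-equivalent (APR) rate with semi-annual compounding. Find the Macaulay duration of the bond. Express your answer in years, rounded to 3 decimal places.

3.620 years

Periodic yield y = 0.02675. Discount each cash flow and weight by its period:
  t   CF        PV=CF/(1+0.02675)^t    t·PV
  1       750.00       730.4602       730.4602
  2       750.00       711.4295     1,422.8589
  3       750.00       692.8945     2,078.6836
  4       750.00       674.8425     2,699.3699
  5       750.00       657.2608     3,286.3038
  6       750.00       640.1371     3,840.8226
  7       750.00       623.4596     4,364.2169
  8    25,750.00    20,847.7668   166,782.1347
  Σ                 25,578.2509   185,204.8505
Price P = Σ PV = 25,578.2509.
Macaulay duration = Σ(t·PV) / P = 185,204.8505 / 25,578.2509 = 7.24072 half-year periods.
In years: 7.24072 / 2 = 3.62036 years.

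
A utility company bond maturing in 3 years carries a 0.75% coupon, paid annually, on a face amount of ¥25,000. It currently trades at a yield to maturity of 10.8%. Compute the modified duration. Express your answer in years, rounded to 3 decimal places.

Periodic yield y = 0.108. First find Macaulay duration:
  t   CF        PV=CF/(1+0.108)^t    t·PV
  1       187.50       169.2238       169.2238
  2       187.50       152.7291       305.4582
  3    25,187.50    18,516.7935    55,550.3804
  Σ                 18,838.7464    56,025.0624
P = 18,838.7464; Macaulay duration = 56,025.0624 / 18,838.7464 = 2.97393 years.
Modified duration = D_Mac / (1 + y) = 2.97393 / 1.108 = 2.68405 years.

2.684 years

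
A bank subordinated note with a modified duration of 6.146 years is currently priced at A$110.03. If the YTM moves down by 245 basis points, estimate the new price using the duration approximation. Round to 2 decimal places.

A$126.60

Duration approximation: ΔP/P ≈ -D_mod · Δy = -6.146 × (-0.0245) = +0.150577.
New price ≈ 110.03 × (1 + 0.150577) = 126.59798731.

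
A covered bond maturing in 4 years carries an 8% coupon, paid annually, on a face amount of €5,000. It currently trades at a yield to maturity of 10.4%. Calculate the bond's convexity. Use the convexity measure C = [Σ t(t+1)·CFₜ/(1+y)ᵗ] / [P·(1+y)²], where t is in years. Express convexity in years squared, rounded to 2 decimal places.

With y = 0.104:
  t   CF        PV=CF/(1+0.104)^t    t·PV        t(t+1)·PV
  1       400.00       362.3188       362.3188         724.6377
  2       400.00       328.1874       656.3747       1,969.1241
  3       400.00       297.2712       891.8135       3,567.2539
  4     5,400.00     3,635.1092    14,540.4370      72,702.1848
  Σ                  4,622.8866    16,450.9440      78,963.2004
P = 4,622.8866.
Convexity = Σ t(t+1)·PV / [P·(1+y)²] = 78,963.2004 / (4,622.8866 × 1.218816) = 14.01436.

14.01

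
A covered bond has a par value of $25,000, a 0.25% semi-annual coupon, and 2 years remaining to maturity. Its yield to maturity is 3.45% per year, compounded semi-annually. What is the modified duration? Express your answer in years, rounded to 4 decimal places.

1.9623 years

Periodic yield y = 0.01725. First find Macaulay duration:
  t   CF        PV=CF/(1+0.01725)^t    t·PV
  1        31.25        30.7201        30.7201
  2        31.25        30.1991        60.3983
  3        31.25        29.6870        89.0611
  4    25,031.25    23,376.0832    93,504.3327
  Σ                 23,466.6894    93,684.5121
P = 23,466.6894; Macaulay duration = 93,684.5121 / 23,466.6894 = 3.99223 half-year periods = 1.99612 years.
Modified duration = D_Mac / (1 + y) = 1.99612 / 1.01725 = 1.96227 years.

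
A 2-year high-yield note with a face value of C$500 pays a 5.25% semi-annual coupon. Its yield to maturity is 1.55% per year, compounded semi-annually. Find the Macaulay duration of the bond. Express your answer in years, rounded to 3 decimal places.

Periodic yield y = 0.00775. Discount each cash flow and weight by its period:
  t   CF        PV=CF/(1+0.00775)^t    t·PV
  1       13.125        13.0241        13.0241
  2       13.125        12.9239        25.8478
  3       13.125        12.8245        38.4735
  4      513.125       497.5216     1,990.0864
  Σ                    536.2941     2,067.4318
Price P = Σ PV = 536.2941.
Macaulay duration = Σ(t·PV) / P = 2,067.4318 / 536.2941 = 3.85503 half-year periods.
In years: 3.85503 / 2 = 1.92752 years.

1.928 years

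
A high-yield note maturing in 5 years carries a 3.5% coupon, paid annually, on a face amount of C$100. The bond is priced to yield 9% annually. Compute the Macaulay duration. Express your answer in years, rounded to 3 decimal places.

4.624 years

Periodic yield y = 0.09. Discount each cash flow and weight by its year:
  t   CF        PV=CF/(1+0.09)^t    t·PV
  1         3.50         3.2110         3.2110
  2         3.50         2.9459         5.8918
  3         3.50         2.7026         8.1079
  4         3.50         2.4795         9.9180
  5       103.50        67.2679       336.3395
  Σ                     78.6069       363.4681
Price P = Σ PV = 78.6069.
Macaulay duration = Σ(t·PV) / P = 363.4681 / 78.6069 = 4.62387 years.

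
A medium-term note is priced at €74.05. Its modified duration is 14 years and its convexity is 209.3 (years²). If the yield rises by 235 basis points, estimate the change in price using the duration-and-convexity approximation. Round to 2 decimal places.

Duration effect: -D_mod·Δy = -14 × (+0.0235) = -0.329000
Convexity effect: ½·C·(Δy)² = 0.5 × 209.3 × (0.0235)² = +0.0577929625
ΔP/P ≈ -0.329000 + 0.0577929625 = -0.2712070375
ΔP ≈ 74.05 × (-0.2712070375) = -20.082881126875.

-€20.08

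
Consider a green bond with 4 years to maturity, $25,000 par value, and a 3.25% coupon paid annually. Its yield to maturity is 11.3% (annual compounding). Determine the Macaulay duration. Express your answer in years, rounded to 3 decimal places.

3.782 years

Periodic yield y = 0.113. Discount each cash flow and weight by its year:
  t   CF        PV=CF/(1+0.113)^t    t·PV
  1       812.50       730.0090       730.0090
  2       812.50       655.8931     1,311.7861
  3       812.50       589.3019     1,767.9058
  4    25,812.50    16,820.9071    67,283.6283
  Σ                 18,796.1111    71,093.3293
Price P = Σ PV = 18,796.1111.
Macaulay duration = Σ(t·PV) / P = 71,093.3293 / 18,796.1111 = 3.78234 years.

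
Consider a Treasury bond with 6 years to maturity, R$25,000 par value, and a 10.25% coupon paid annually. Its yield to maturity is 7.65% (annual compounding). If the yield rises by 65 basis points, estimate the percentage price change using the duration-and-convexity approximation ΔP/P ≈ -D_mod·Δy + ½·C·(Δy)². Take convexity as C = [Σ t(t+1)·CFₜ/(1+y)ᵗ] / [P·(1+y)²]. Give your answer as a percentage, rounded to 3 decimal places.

With y = 0.0765:
  t   CF        PV=CF/(1+0.0765)^t    t·PV        t(t+1)·PV
  1     2,562.50     2,380.3994     2,380.3994       4,760.7989
  2     2,562.50     2,211.2396     4,422.4792      13,267.4377
  3     2,562.50     2,054.1009     6,162.3027      24,649.2107
  4     2,562.50     1,908.1290     7,632.5161      38,162.5805
  5     2,562.50     1,772.5304     8,862.6522      53,175.9133
  6    27,562.50    17,710.6460   106,263.8758     743,847.1309
  Σ                 28,037.0454   135,724.2255     877,863.0720
P = 28,037.0454; D_Mac = 4.84089 yrs; D_mod = 4.49688 yrs; C = 27.01883.
Duration effect: -4.49688 × (+0.0065) = -0.029230
Convexity effect: 0.5 × 27.01883 × (0.0065)² = +0.0005708
ΔP/P ≈ -0.029230 + 0.0005708 = -0.028659 = -2.8659%.

-2.866%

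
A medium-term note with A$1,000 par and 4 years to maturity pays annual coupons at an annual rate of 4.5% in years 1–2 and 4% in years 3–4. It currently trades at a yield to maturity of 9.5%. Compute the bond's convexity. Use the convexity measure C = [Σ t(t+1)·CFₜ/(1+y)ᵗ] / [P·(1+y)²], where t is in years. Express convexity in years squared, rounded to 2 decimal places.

With y = 0.095:
  t   CF        PV=CF/(1+0.095)^t    t·PV        t(t+1)·PV
  1        45.00        41.0959        41.0959          82.1918
  2        45.00        37.5305        75.0610         225.1830
  3        40.00        30.4662        91.3985         365.5938
  4     1,040.00       723.3973     2,893.5891      14,467.9453
  Σ                    832.4898     3,101.1444      15,140.9139
P = 832.4898.
Convexity = Σ t(t+1)·PV / [P·(1+y)²] = 15,140.9139 / (832.4898 × 1.199025) = 15.16858.

15.17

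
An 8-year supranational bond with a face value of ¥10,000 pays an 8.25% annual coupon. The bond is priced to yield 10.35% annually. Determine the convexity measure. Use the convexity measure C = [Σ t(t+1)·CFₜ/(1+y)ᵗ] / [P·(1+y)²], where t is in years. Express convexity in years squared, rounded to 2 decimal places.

40.26

With y = 0.1035:
  t   CF        PV=CF/(1+0.1035)^t    t·PV        t(t+1)·PV
  1       825.00       747.6212       747.6212       1,495.2424
  2       825.00       677.5000     1,354.9999       4,064.9998
  3       825.00       613.9556     1,841.8667       7,367.4667
  4       825.00       556.3711     2,225.4846      11,127.4229
  5       825.00       504.1877     2,520.9386      15,125.6315
  6       825.00       456.8987     2,741.3922      19,189.7455
  7       825.00       414.0450     2,898.3153      23,186.5222
  8    10,825.00     4,923.2196    39,385.7565     354,471.8089
  Σ                  8,893.7989    53,716.3750     436,028.8398
P = 8,893.7989.
Convexity = Σ t(t+1)·PV / [P·(1+y)²] = 436,028.8398 / (8,893.7989 × 1.217712) = 40.26088.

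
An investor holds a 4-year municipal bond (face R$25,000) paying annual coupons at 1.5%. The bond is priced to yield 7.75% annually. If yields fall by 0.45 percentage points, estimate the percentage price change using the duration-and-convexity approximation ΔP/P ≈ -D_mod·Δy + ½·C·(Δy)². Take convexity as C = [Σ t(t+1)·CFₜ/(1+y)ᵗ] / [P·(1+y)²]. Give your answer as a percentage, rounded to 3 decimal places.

With y = 0.0775:
  t   CF        PV=CF/(1+0.0775)^t    t·PV        t(t+1)·PV
  1       375.00       348.0278       348.0278         696.0557
  2       375.00       322.9957       645.9914       1,937.9741
  3       375.00       299.7640       899.2919       3,597.1676
  4    25,375.00    18,825.0846    75,300.3382     376,501.6911
  Σ                 19,795.8720    77,193.6493     382,732.8885
P = 19,795.8720; D_Mac = 3.89948 yrs; D_mod = 3.61901 yrs; C = 16.65277.
Duration effect: -3.61901 × (-0.0045) = +0.016286
Convexity effect: 0.5 × 16.65277 × (-0.0045)² = +0.0001686
ΔP/P ≈ +0.016286 + 0.0001686 = +0.016454 = +1.6454%.

+1.645%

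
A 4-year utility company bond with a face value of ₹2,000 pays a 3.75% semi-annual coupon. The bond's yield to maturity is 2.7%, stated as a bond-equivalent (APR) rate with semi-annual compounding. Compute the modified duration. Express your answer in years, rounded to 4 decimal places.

3.7073 years

Periodic yield y = 0.0135. First find Macaulay duration:
  t   CF        PV=CF/(1+0.0135)^t    t·PV
  1        37.50        37.0005        37.0005
  2        37.50        36.5076        73.0153
  3        37.50        36.0214       108.0641
  4        37.50        35.5415       142.1662
  5        37.50        35.0681       175.3406
  6        37.50        34.6010       207.6060
  7        37.50        34.1401       238.9808
  8     2,037.50     1,830.2381    14,641.9048
  Σ                  2,079.1184    15,624.0783
P = 2,079.1184; Macaulay duration = 15,624.0783 / 2,079.1184 = 7.51476 half-year periods = 3.75738 years.
Modified duration = D_Mac / (1 + y) = 3.75738 / 1.0135 = 3.70733 years.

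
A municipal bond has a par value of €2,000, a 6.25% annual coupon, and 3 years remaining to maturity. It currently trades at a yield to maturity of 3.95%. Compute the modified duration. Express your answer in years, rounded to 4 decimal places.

Periodic yield y = 0.0395. First find Macaulay duration:
  t   CF        PV=CF/(1+0.0395)^t    t·PV
  1       125.00       120.2501       120.2501
  2       125.00       115.6807       231.3615
  3     2,125.00     1,891.8446     5,675.5337
  Σ                  2,127.7754     6,027.1453
P = 2,127.7754; Macaulay duration = 6,027.1453 / 2,127.7754 = 2.83260 years.
Modified duration = D_Mac / (1 + y) = 2.83260 / 1.0395 = 2.72497 years.

2.7250 years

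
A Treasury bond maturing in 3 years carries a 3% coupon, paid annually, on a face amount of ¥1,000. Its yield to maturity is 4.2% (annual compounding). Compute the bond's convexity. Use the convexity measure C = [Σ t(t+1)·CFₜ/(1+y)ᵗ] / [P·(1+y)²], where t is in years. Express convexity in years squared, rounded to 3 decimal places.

With y = 0.042:
  t   CF        PV=CF/(1+0.042)^t    t·PV        t(t+1)·PV
  1        30.00        28.7908        28.7908          57.5816
  2        30.00        27.6303        55.2606         165.7819
  3     1,030.00       910.4038     2,731.2114      10,924.8458
  Σ                    966.8249     2,815.2629      11,148.2092
P = 966.8249.
Convexity = Σ t(t+1)·PV / [P·(1+y)²] = 11,148.2092 / (966.8249 × 1.085764) = 10.61993.

10.620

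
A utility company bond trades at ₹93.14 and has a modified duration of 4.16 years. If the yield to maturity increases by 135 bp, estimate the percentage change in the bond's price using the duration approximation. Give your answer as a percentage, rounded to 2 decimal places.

Duration approximation: ΔP/P ≈ -D_mod · Δy = -4.16 × (+0.0135) = -0.056160.
As a percentage: -5.6160%.

-5.62%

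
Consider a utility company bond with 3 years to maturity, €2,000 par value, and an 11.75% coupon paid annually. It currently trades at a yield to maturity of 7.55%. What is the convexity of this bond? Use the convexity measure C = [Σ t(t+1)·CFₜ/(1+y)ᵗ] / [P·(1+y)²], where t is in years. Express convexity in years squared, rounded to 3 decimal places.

9.048

With y = 0.0755:
  t   CF        PV=CF/(1+0.0755)^t    t·PV        t(t+1)·PV
  1       235.00       218.5030       218.5030         437.0060
  2       235.00       203.1641       406.3283       1,218.9848
  3     2,235.00     1,796.5789     5,389.7366      21,558.9462
  Σ                  2,218.2460     6,014.5678      23,214.9371
P = 2,218.2460.
Convexity = Σ t(t+1)·PV / [P·(1+y)²] = 23,214.9371 / (2,218.2460 × 1.156700) = 9.04767.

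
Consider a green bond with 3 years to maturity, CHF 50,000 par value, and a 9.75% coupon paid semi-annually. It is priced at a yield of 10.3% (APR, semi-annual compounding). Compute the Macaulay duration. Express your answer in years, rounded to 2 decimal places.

Periodic yield y = 0.0515. Discount each cash flow and weight by its period:
  t   CF        PV=CF/(1+0.0515)^t    t·PV
  1     2,437.50     2,318.1170     2,318.1170
  2     2,437.50     2,204.5811     4,409.1621
  3     2,437.50     2,096.6059     6,289.8176
  4     2,437.50     1,993.9190     7,975.6761
  5     2,437.50     1,896.2616     9,481.3078
  6    52,437.50    38,795.9433   232,775.6599
  Σ                 49,305.4278   263,249.7403
Price P = Σ PV = 49,305.4278.
Macaulay duration = Σ(t·PV) / P = 263,249.7403 / 49,305.4278 = 5.33916 half-year periods.
In years: 5.33916 / 2 = 2.66958 years.

2.67 years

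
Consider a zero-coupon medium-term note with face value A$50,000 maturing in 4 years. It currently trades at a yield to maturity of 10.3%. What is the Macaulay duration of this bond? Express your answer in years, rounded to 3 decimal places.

4.000 years

A zero-coupon bond has a single cash flow at maturity, so its Macaulay duration equals its maturity: 4 years.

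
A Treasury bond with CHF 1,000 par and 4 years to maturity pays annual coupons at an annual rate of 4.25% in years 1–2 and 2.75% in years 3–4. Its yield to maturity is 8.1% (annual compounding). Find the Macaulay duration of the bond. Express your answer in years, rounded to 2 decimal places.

Periodic yield y = 0.081. Discount each cash flow and weight by its year:
  t   CF        PV=CF/(1+0.081)^t    t·PV
  1        42.50        39.3154        39.3154
  2        42.50        36.3695        72.7390
  3        27.50        21.7699        65.3096
  4     1,027.50       752.4524     3,009.8098
  Σ                    849.9073     3,187.1738
Price P = Σ PV = 849.9073.
Macaulay duration = Σ(t·PV) / P = 3,187.1738 / 849.9073 = 3.75003 years.

3.75 years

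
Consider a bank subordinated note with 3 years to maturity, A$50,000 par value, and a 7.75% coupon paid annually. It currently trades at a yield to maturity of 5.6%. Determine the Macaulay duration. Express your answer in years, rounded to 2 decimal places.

2.80 years

Periodic yield y = 0.056. Discount each cash flow and weight by its year:
  t   CF        PV=CF/(1+0.056)^t    t·PV
  1     3,875.00     3,669.5076     3,669.5076
  2     3,875.00     3,474.9125     6,949.8250
  3    53,875.00    45,750.4667   137,251.4001
  Σ                 52,894.8867   147,870.7326
Price P = Σ PV = 52,894.8867.
Macaulay duration = Σ(t·PV) / P = 147,870.7326 / 52,894.8867 = 2.79556 years.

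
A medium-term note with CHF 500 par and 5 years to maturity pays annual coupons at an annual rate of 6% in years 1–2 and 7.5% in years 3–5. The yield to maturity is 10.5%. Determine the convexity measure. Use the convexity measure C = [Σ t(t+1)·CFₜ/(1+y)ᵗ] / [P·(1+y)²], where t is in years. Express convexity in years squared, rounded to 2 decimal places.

With y = 0.105:
  t   CF        PV=CF/(1+0.105)^t    t·PV        t(t+1)·PV
  1        30.00        27.1493        27.1493          54.2986
  2        30.00        24.5695        49.1390         147.4171
  3        37.50        27.7936        83.3807         333.5229
  4        37.50        25.1526       100.6102         503.0512
  5       537.50       326.2624     1,631.3122       9,787.8732
  Σ                    430.9274     1,891.5915      10,826.1630
P = 430.9274.
Convexity = Σ t(t+1)·PV / [P·(1+y)²] = 10,826.1630 / (430.9274 × 1.221025) = 20.57529.

20.58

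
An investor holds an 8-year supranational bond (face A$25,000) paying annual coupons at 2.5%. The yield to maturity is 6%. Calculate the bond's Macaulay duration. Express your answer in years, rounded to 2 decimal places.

Periodic yield y = 0.06. Discount each cash flow and weight by its year:
  t   CF        PV=CF/(1+0.06)^t    t·PV
  1       625.00       589.6226       589.6226
  2       625.00       556.2478     1,112.4956
  3       625.00       524.7621     1,574.2862
  4       625.00       495.0585     1,980.2342
  5       625.00       467.0364     2,335.1818
  6       625.00       440.6003     2,643.6020
  7       625.00       415.6607     2,909.6249
  8    25,625.00    16,077.4420   128,619.5361
  Σ                 19,566.4304   141,764.5833
Price P = Σ PV = 19,566.4304.
Macaulay duration = Σ(t·PV) / P = 141,764.5833 / 19,566.4304 = 7.24530 years.

7.25 years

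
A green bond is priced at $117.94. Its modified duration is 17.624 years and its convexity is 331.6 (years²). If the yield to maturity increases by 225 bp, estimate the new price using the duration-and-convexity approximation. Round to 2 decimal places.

$81.07

Duration effect: -D_mod·Δy = -17.624 × (+0.0225) = -0.396540
Convexity effect: ½·C·(Δy)² = 0.5 × 331.6 × (0.0225)² = +0.08393625
ΔP/P ≈ -0.396540 + 0.08393625 = -0.31260375
New price ≈ 117.94 × (1 - 0.31260375) = 81.071513725.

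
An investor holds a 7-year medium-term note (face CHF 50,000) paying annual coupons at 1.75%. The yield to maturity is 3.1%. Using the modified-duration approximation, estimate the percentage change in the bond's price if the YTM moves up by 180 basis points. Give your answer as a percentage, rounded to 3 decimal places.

Periodic yield y = 0.031. Modified duration first:
  t   CF        PV=CF/(1+0.031)^t    t·PV
  1       875.00       848.6906       848.6906
  2       875.00       823.1723     1,646.3445
  3       875.00       798.4212     2,395.2636
  4       875.00       774.4143     3,097.6574
  5       875.00       751.1293     3,755.6467
  6       875.00       728.5445     4,371.2668
  7    50,875.00    41,085.9909   287,601.9361
  Σ                 45,810.3631   303,716.8056
P = 45,810.3631; D_Mac = 6.62987 yrs; D_mod = 6.62987/(1+0.031) = 6.43052 yrs.
ΔP/P ≈ -D_mod · Δy = -6.43052 × (+0.018) = -0.115749 = -11.5749%.

-11.575%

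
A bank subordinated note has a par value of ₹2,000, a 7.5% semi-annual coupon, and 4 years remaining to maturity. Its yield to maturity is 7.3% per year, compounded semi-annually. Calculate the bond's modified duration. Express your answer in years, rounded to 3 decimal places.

Periodic yield y = 0.0365. First find Macaulay duration:
  t   CF        PV=CF/(1+0.0365)^t    t·PV
  1        75.00        72.3589        72.3589
  2        75.00        69.8108       139.6216
  3        75.00        67.3524       202.0573
  4        75.00        64.9806       259.9226
  5        75.00        62.6924       313.4619
  6        75.00        60.4847       362.9081
  7        75.00        58.3547       408.4832
  8     2,075.00     1,557.6277    12,461.0212
  Σ                  2,013.6623    14,219.8348
P = 2,013.6623; Macaulay duration = 14,219.8348 / 2,013.6623 = 7.06168 half-year periods = 3.53084 years.
Modified duration = D_Mac / (1 + y) = 3.53084 / 1.0365 = 3.40650 years.

3.407 years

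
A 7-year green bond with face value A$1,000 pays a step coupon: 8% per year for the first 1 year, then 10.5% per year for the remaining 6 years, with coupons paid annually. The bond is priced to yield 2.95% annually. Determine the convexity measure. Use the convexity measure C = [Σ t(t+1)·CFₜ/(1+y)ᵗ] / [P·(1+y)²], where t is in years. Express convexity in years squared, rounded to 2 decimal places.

39.57

With y = 0.0295:
  t   CF        PV=CF/(1+0.0295)^t    t·PV        t(t+1)·PV
  1        80.00        77.7076        77.7076         155.4153
  2       105.00        99.0687       198.1375         594.4124
  3       105.00        96.2299       288.6898       1,154.7594
  4       105.00        93.4725       373.8900       1,869.4502
  5       105.00        90.7941       453.9704       2,723.8225
  6       105.00        88.1924       529.1544       3,704.0811
  7     1,105.00       901.5251     6,310.6757      50,485.4054
  Σ                  1,446.9904     8,232.2255      60,687.3461
P = 1,446.9904.
Convexity = Σ t(t+1)·PV / [P·(1+y)²] = 60,687.3461 / (1,446.9904 × 1.059870) = 39.57125.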